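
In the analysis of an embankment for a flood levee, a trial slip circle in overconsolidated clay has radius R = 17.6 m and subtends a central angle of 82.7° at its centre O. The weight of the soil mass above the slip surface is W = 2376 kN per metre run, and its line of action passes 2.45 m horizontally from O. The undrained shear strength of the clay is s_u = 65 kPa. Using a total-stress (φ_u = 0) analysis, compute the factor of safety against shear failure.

FS = 4.99

Taking moments about the centre O, the resisting moment is provided by the undrained shear strength acting along the arc:
Arc length L_a = R·θ = 17.6·(82.7°·π/180) = 17.6·1.4434 = 25.40 m
M_R = s_u·L_a·R = 65·25.40·17.6 = 29061.7 kN·m/m
M_D = W·d = 2376·2.45 = 5821.2 kN·m/m
FS = M_R / M_D = 29061.7 / 5821.2 = 4.992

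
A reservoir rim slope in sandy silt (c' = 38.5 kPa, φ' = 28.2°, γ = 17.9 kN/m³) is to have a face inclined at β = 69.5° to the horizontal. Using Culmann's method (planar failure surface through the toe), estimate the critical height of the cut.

Culmann's analysis gives the critical failure plane at α_cr = (β + φ')/2 = (69.5 + 28.2)/2 = 48.9°, and the critical height
H_c = (4c'/γ) · sinβ cosφ' / [1 − cos(β − φ')]
    = (4·38.5/17.9) · sin69.5°·cos28.2° / [1 − cos(41.3°)]
    = 8.603 · 0.9367·0.8813 / [1 − 0.7513]
    = 8.603 · 0.8255 / 0.2487
    = 28.55 m

H_c = 28.55 m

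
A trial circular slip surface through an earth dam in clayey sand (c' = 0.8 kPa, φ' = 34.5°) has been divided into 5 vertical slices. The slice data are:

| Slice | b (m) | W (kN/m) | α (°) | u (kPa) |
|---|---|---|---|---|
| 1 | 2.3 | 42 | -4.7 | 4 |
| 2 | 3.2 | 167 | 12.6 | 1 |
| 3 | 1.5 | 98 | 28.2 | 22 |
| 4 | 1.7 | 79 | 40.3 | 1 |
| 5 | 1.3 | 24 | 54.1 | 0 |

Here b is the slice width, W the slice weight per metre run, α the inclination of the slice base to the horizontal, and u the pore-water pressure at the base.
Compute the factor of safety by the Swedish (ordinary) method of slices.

FS = 1.50

Ordinary method of slices: FS = Σ[c'·Δl_i + (W_i cosα_i − u_i·Δl_i)·tanφ'] / Σ W_i sinα_i, with Δl_i = b_i / cosα_i.
Slice 1: Δl = 2.3/cos(-4.7°) = 2.308 m; N'_1 = 42·cos(-4.7°) − 4·2.308 = 32.6; c'Δl = 1.85; W sinα = -3.4
Slice 2: Δl = 3.2/cos12.6° = 3.279 m; N'_2 = 167·cos12.6° − 1·3.279 = 159.7; c'Δl = 2.62; W sinα = 36.4
Slice 3: Δl = 1.5/cos28.2° = 1.702 m; N'_3 = 98·cos28.2° − 22·1.702 = 48.9; c'Δl = 1.36; W sinα = 46.3
Slice 4: Δl = 1.7/cos40.3° = 2.229 m; N'_4 = 79·cos40.3° − 1·2.229 = 58.0; c'Δl = 1.78; W sinα = 51.1
Slice 5: Δl = 1.3/cos54.1° = 2.217 m; N'_5 = 24·cos54.1° − 0·2.217 = 14.1; c'Δl = 1.77; W sinα = 19.4
Σc'Δl = 9.4 kN/m; ΣN' = 313.3 kN/m; ΣW sinα = 149.8 kN/m
Resisting = 9.4 + 313.3·tan34.5° = 9.4 + 215.4 = 224.7 kN/m
FS = 224.7 / 149.8 = 1.500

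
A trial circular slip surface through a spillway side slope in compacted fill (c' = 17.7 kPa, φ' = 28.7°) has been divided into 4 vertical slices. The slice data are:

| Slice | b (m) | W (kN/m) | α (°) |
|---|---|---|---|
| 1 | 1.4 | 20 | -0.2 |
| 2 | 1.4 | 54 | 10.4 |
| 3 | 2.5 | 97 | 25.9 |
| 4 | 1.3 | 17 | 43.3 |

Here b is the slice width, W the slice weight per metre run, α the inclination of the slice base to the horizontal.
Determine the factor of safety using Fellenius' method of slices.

FS = 3.54

Ordinary method of slices: FS = Σ[c'·Δl_i + (W_i cosα_i)·tanφ'] / Σ W_i sinα_i, with Δl_i = b_i / cosα_i.
Slice 1: Δl = 1.4/cos(-0.2°) = 1.400 m; N'_1 = 20·cos(-0.2°) = 20.0; c'Δl = 24.78; W sinα = -0.1
Slice 2: Δl = 1.4/cos10.4° = 1.423 m; N'_2 = 54·cos10.4° = 53.1; c'Δl = 25.19; W sinα = 9.7
Slice 3: Δl = 2.5/cos25.9° = 2.779 m; N'_3 = 97·cos25.9° = 87.3; c'Δl = 49.19; W sinα = 42.4
Slice 4: Δl = 1.3/cos43.3° = 1.786 m; N'_4 = 17·cos43.3° = 12.4; c'Δl = 31.62; W sinα = 11.7
Σc'Δl = 130.8 kN/m; ΣN' = 172.7 kN/m; ΣW sinα = 63.7 kN/m
Resisting = 130.8 + 172.7·tan28.7° = 130.8 + 94.6 = 225.4 kN/m
FS = 225.4 / 63.7 = 3.537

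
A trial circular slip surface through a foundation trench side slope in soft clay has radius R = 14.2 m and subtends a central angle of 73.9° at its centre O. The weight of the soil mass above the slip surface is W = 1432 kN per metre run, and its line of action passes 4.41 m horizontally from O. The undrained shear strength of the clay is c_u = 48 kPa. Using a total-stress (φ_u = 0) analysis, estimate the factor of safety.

Taking moments about the centre O, the resisting moment is provided by the undrained shear strength acting along the arc:
Arc length L_a = R·θ = 14.2·(73.9°·π/180) = 14.2·1.2898 = 18.32 m
M_R = c_u·L_a·R = 48·18.32·14.2 = 12483.6 kN·m/m
M_D = W·d = 1432·4.41 = 6315.1 kN·m/m
FS = M_R / M_D = 12483.6 / 6315.1 = 1.977

FS = 1.98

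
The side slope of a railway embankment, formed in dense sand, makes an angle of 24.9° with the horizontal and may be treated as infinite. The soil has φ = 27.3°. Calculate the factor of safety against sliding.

FS = 1.11

For a dry cohesionless infinite slope the factor of safety is FS = tanφ / tanβ.
FS = tan27.3° / tan24.9° = 0.5161 / 0.4642 = 1.112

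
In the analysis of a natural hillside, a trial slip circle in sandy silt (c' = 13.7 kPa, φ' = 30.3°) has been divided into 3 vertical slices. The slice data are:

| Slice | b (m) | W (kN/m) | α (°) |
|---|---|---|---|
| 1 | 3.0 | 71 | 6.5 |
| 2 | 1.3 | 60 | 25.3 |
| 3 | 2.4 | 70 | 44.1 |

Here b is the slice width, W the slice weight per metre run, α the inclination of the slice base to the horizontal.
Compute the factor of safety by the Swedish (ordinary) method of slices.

Ordinary method of slices: FS = Σ[c'·Δl_i + (W_i cosα_i)·tanφ'] / Σ W_i sinα_i, with Δl_i = b_i / cosα_i.
Slice 1: Δl = 3.0/cos6.5° = 3.019 m; N'_1 = 71·cos6.5° = 70.5; c'Δl = 41.37; W sinα = 8.0
Slice 2: Δl = 1.3/cos25.3° = 1.438 m; N'_2 = 60·cos25.3° = 54.2; c'Δl = 19.70; W sinα = 25.6
Slice 3: Δl = 2.4/cos44.1° = 3.342 m; N'_3 = 70·cos44.1° = 50.3; c'Δl = 45.79; W sinα = 48.7
Σc'Δl = 106.9 kN/m; ΣN' = 175.1 kN/m; ΣW sinα = 82.4 kN/m
Resisting = 106.9 + 175.1·tan30.3° = 106.9 + 102.3 = 209.1 kN/m
FS = 209.1 / 82.4 = 2.538

FS = 2.54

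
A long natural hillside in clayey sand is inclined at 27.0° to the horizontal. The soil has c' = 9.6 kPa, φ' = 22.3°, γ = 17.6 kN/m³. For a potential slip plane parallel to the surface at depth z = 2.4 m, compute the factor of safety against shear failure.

FS = 1.37

For an infinite slope with a slip plane parallel to the surface (no pore pressure): FS = [c' + γz cos²β tanφ'] / [γz sinβ cosβ].
γz = 17.6·2.4 = 42.24 kN/m²
Numerator = 9.6 + 42.24·cos²27.0°·tan22.3° = 9.6 + 42.24·0.7939·0.4101 = 23.353 kPa
Denominator = 42.24·sin27.0°·cos27.0° = 42.24·0.4540·0.8910 = 17.086 kPa
FS = 23.353 / 17.086 = 1.367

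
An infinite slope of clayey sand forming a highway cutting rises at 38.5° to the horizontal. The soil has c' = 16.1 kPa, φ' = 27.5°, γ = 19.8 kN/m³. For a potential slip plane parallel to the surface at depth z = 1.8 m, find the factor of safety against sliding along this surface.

FS = 1.58

For an infinite slope with a slip plane parallel to the surface (no pore pressure): FS = [c' + γz cos²β tanφ'] / [γz sinβ cosβ].
γz = 19.8·1.8 = 35.64 kN/m²
Numerator = 16.1 + 35.64·cos²38.5°·tan27.5° = 16.1 + 35.64·0.6125·0.5206 = 27.463 kPa
Denominator = 35.64·sin38.5°·cos38.5° = 35.64·0.6225·0.7826 = 17.363 kPa
FS = 27.463 / 17.363 = 1.582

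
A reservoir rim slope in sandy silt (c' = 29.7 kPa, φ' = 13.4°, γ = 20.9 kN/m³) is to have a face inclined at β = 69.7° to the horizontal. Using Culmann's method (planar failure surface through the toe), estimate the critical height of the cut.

H_c = 11.65 m

Culmann's analysis gives the critical failure plane at α_cr = (β + φ')/2 = (69.7 + 13.4)/2 = 41.6°, and the critical height
H_c = (4c'/γ) · sinβ cosφ' / [1 − cos(β − φ')]
    = (4·29.7/20.9) · sin69.7°·cos13.4° / [1 − cos(56.3°)]
    = 5.684 · 0.9379·0.9728 / [1 − 0.5548]
    = 5.684 · 0.9124 / 0.4452
    = 11.65 m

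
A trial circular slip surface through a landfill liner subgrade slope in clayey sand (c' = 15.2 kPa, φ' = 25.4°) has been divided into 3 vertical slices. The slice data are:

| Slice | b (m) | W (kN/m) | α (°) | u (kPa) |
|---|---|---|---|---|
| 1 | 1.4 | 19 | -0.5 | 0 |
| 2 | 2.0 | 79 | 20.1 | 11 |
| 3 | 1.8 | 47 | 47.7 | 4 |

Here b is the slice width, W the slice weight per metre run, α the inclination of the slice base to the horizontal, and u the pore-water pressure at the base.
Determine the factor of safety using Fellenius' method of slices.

Ordinary method of slices: FS = Σ[c'·Δl_i + (W_i cosα_i − u_i·Δl_i)·tanφ'] / Σ W_i sinα_i, with Δl_i = b_i / cosα_i.
Slice 1: Δl = 1.4/cos(-0.5°) = 1.400 m; N'_1 = 19·cos(-0.5°) − 0·1.400 = 19.0; c'Δl = 21.28; W sinα = -0.2
Slice 2: Δl = 2.0/cos20.1° = 2.130 m; N'_2 = 79·cos20.1° − 11·2.130 = 50.8; c'Δl = 32.37; W sinα = 27.1
Slice 3: Δl = 1.8/cos47.7° = 2.675 m; N'_3 = 47·cos47.7° − 4·2.675 = 20.9; c'Δl = 40.65; W sinα = 34.8
Σc'Δl = 94.3 kN/m; ΣN' = 90.7 kN/m; ΣW sinα = 61.7 kN/m
Resisting = 94.3 + 90.7·tan25.4° = 94.3 + 43.1 = 137.4 kN/m
FS = 137.4 / 61.7 = 2.225

FS = 2.22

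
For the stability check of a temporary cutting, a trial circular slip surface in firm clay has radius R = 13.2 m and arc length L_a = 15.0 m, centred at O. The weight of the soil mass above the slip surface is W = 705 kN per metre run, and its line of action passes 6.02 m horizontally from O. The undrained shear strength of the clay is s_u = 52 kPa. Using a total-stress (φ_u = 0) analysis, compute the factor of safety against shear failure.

FS = 2.43

Taking moments about the centre O, the resisting moment is provided by the undrained shear strength acting along the arc:
M_R = s_u·L_a·R = 52·15.00·13.2 = 10296.0 kN·m/m
M_D = W·d = 705·6.02 = 4244.1 kN·m/m
FS = M_R / M_D = 10296.0 / 4244.1 = 2.426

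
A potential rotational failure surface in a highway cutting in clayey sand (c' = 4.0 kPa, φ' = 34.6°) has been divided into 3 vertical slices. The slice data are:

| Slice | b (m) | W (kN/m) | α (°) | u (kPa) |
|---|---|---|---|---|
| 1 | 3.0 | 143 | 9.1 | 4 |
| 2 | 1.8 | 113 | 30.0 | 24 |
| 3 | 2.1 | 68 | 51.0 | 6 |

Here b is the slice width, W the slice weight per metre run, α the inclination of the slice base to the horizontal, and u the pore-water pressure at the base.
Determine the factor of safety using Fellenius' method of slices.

Ordinary method of slices: FS = Σ[c'·Δl_i + (W_i cosα_i − u_i·Δl_i)·tanφ'] / Σ W_i sinα_i, with Δl_i = b_i / cosα_i.
Slice 1: Δl = 3.0/cos9.1° = 3.038 m; N'_1 = 143·cos9.1° − 4·3.038 = 129.0; c'Δl = 12.15; W sinα = 22.6
Slice 2: Δl = 1.8/cos30.0° = 2.078 m; N'_2 = 113·cos30.0° − 24·2.078 = 48.0; c'Δl = 8.31; W sinα = 56.5
Slice 3: Δl = 2.1/cos51.0° = 3.337 m; N'_3 = 68·cos51.0° − 6·3.337 = 22.8; c'Δl = 13.35; W sinα = 52.8
Σc'Δl = 33.8 kN/m; ΣN' = 199.8 kN/m; ΣW sinα = 132.0 kN/m
Resisting = 33.8 + 199.8·tan34.6° = 33.8 + 137.8 = 171.6 kN/m
FS = 171.6 / 132.0 = 1.301

FS = 1.30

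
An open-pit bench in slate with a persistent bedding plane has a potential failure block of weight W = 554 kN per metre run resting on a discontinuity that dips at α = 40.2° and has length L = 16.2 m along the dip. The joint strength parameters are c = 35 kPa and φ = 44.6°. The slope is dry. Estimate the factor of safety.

FS = 2.75

Resolving the block weight along and normal to the plane and applying the Mohr–Coulomb strength on the joint:
N' = W cosα = 554·cos40.2° = 423.1 kN/m
Driving force T = W sinα = 554·sin40.2° = 357.6 kN/m
Resisting force R = c·L + N'·tanφ = 35·16.2 + 423.1·tan44.6° = 567.0 + 417.3 = 984.3 kN/m
FS = R / T = 984.3 / 357.6 = 2.753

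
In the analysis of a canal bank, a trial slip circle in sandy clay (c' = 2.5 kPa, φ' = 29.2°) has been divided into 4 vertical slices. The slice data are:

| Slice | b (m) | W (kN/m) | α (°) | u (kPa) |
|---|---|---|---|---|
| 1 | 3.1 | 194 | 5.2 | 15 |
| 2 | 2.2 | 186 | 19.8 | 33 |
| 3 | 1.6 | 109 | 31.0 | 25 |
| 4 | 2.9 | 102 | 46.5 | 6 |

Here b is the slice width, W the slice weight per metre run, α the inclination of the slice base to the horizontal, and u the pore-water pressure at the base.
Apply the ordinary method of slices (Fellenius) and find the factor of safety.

Ordinary method of slices: FS = Σ[c'·Δl_i + (W_i cosα_i − u_i·Δl_i)·tanφ'] / Σ W_i sinα_i, with Δl_i = b_i / cosα_i.
Slice 1: Δl = 3.1/cos5.2° = 3.113 m; N'_1 = 194·cos5.2° − 15·3.113 = 146.5; c'Δl = 7.78; W sinα = 17.6
Slice 2: Δl = 2.2/cos19.8° = 2.338 m; N'_2 = 186·cos19.8° − 33·2.338 = 97.8; c'Δl = 5.85; W sinα = 63.0
Slice 3: Δl = 1.6/cos31.0° = 1.867 m; N'_3 = 109·cos31.0° − 25·1.867 = 46.8; c'Δl = 4.67; W sinα = 56.1
Slice 4: Δl = 2.9/cos46.5° = 4.213 m; N'_4 = 102·cos46.5° − 6·4.213 = 44.9; c'Δl = 10.53; W sinα = 74.0
Σc'Δl = 28.8 kN/m; ΣN' = 336.1 kN/m; ΣW sinα = 210.7 kN/m
Resisting = 28.8 + 336.1·tan29.2° = 28.8 + 187.8 = 216.6 kN/m
FS = 216.6 / 210.7 = 1.028

FS = 1.03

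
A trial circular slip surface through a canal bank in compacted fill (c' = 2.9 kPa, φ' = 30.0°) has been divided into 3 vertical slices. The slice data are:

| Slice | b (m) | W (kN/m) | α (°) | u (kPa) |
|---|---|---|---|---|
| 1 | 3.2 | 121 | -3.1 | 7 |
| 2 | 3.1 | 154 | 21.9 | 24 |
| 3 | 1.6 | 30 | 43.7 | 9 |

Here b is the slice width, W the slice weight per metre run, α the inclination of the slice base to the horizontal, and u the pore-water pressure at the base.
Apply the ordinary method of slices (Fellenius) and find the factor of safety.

Ordinary method of slices: FS = Σ[c'·Δl_i + (W_i cosα_i − u_i·Δl_i)·tanφ'] / Σ W_i sinα_i, with Δl_i = b_i / cosα_i.
Slice 1: Δl = 3.2/cos(-3.1°) = 3.205 m; N'_1 = 121·cos(-3.1°) − 7·3.205 = 98.4; c'Δl = 9.29; W sinα = -6.5
Slice 2: Δl = 3.1/cos21.9° = 3.341 m; N'_2 = 154·cos21.9° − 24·3.341 = 62.7; c'Δl = 9.69; W sinα = 57.4
Slice 3: Δl = 1.6/cos43.7° = 2.213 m; N'_3 = 30·cos43.7° − 9·2.213 = 1.8; c'Δl = 6.42; W sinα = 20.7
Σc'Δl = 25.4 kN/m; ΣN' = 162.9 kN/m; ΣW sinα = 71.6 kN/m
Resisting = 25.4 + 162.9·tan30.0° = 25.4 + 94.0 = 119.4 kN/m
FS = 119.4 / 71.6 = 1.667

FS = 1.67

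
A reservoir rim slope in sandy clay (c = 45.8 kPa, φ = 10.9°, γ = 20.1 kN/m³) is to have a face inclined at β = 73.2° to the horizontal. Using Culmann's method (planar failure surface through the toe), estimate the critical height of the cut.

Culmann's analysis gives the critical failure plane at α_cr = (β + φ)/2 = (73.2 + 10.9)/2 = 42.1°, and the critical height
H_c = (4c/γ) · sinβ cosφ / [1 − cos(β − φ)]
    = (4·45.8/20.1) · sin73.2°·cos10.9° / [1 − cos(62.3°)]
    = 9.114 · 0.9573·0.9820 / [1 − 0.4648]
    = 9.114 · 0.9400 / 0.5352
    = 16.01 m

H_c = 16.01 m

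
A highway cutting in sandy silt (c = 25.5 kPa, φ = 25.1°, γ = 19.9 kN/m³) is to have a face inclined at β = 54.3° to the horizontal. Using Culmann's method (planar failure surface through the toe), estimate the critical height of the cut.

Culmann's analysis gives the critical failure plane at α_cr = (β + φ)/2 = (54.3 + 25.1)/2 = 39.7°, and the critical height
H_c = (4c/γ) · sinβ cosφ / [1 − cos(β − φ)]
    = (4·25.5/19.9) · sin54.3°·cos25.1° / [1 − cos(29.2°)]
    = 5.126 · 0.8121·0.9056 / [1 − 0.8729]
    = 5.126 · 0.7354 / 0.1271
    = 29.66 m

H_c = 29.66 m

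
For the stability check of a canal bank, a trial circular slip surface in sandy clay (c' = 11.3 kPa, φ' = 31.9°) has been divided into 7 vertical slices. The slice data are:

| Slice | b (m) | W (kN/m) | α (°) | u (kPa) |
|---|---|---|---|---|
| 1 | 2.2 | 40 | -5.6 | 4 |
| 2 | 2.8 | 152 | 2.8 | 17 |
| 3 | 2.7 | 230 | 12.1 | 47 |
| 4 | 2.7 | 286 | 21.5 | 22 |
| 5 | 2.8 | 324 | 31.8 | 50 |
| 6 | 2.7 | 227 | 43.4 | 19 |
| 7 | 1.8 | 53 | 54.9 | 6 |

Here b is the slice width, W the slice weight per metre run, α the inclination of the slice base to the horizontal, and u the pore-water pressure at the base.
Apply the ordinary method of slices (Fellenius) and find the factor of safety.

Ordinary method of slices: FS = Σ[c'·Δl_i + (W_i cosα_i − u_i·Δl_i)·tanφ'] / Σ W_i sinα_i, with Δl_i = b_i / cosα_i.
Slice 1: Δl = 2.2/cos(-5.6°) = 2.211 m; N'_1 = 40·cos(-5.6°) − 4·2.211 = 31.0; c'Δl = 24.98; W sinα = -3.9
Slice 2: Δl = 2.8/cos2.8° = 2.803 m; N'_2 = 152·cos2.8° − 17·2.803 = 104.2; c'Δl = 31.68; W sinα = 7.4
Slice 3: Δl = 2.7/cos12.1° = 2.761 m; N'_3 = 230·cos12.1° − 47·2.761 = 95.1; c'Δl = 31.20; W sinα = 48.2
Slice 4: Δl = 2.7/cos21.5° = 2.902 m; N'_4 = 286·cos21.5° − 22·2.902 = 202.3; c'Δl = 32.79; W sinα = 104.8
Slice 5: Δl = 2.8/cos31.8° = 3.295 m; N'_5 = 324·cos31.8° − 50·3.295 = 110.6; c'Δl = 37.23; W sinα = 170.7
Slice 6: Δl = 2.7/cos43.4° = 3.716 m; N'_6 = 227·cos43.4° − 19·3.716 = 94.3; c'Δl = 41.99; W sinα = 156.0
Slice 7: Δl = 1.8/cos54.9° = 3.130 m; N'_7 = 53·cos54.9° − 6·3.130 = 11.7; c'Δl = 35.37; W sinα = 43.4
Σc'Δl = 235.2 kN/m; ΣN' = 649.2 kN/m; ΣW sinα = 526.6 kN/m
Resisting = 235.2 + 649.2·tan31.9° = 235.2 + 404.1 = 639.3 kN/m
FS = 639.3 / 526.6 = 1.214

FS = 1.21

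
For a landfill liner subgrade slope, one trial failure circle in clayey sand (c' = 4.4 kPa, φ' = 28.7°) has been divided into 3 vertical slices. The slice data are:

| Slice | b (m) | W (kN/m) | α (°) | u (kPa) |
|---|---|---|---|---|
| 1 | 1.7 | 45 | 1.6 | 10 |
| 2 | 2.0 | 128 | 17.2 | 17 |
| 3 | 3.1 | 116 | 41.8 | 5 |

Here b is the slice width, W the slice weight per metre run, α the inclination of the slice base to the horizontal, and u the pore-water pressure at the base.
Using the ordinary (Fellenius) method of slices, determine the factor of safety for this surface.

Ordinary method of slices: FS = Σ[c'·Δl_i + (W_i cosα_i − u_i·Δl_i)·tanφ'] / Σ W_i sinα_i, with Δl_i = b_i / cosα_i.
Slice 1: Δl = 1.7/cos1.6° = 1.701 m; N'_1 = 45·cos1.6° − 10·1.701 = 28.0; c'Δl = 7.48; W sinα = 1.3
Slice 2: Δl = 2.0/cos17.2° = 2.094 m; N'_2 = 128·cos17.2° − 17·2.094 = 86.7; c'Δl = 9.21; W sinα = 37.9
Slice 3: Δl = 3.1/cos41.8° = 4.158 m; N'_3 = 116·cos41.8° − 5·4.158 = 65.7; c'Δl = 18.30; W sinα = 77.3
Σc'Δl = 35.0 kN/m; ΣN' = 180.3 kN/m; ΣW sinα = 116.4 kN/m
Resisting = 35.0 + 180.3·tan28.7° = 35.0 + 98.7 = 133.7 kN/m
FS = 133.7 / 116.4 = 1.149

FS = 1.15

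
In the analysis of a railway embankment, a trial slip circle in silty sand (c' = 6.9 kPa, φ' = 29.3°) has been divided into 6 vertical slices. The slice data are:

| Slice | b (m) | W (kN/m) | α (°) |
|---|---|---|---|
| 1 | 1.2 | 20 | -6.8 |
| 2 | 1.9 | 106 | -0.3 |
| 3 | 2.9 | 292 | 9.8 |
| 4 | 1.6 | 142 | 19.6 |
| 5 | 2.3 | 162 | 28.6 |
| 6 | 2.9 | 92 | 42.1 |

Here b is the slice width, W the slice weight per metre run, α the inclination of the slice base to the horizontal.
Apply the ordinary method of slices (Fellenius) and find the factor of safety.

Ordinary method of slices: FS = Σ[c'·Δl_i + (W_i cosα_i)·tanφ'] / Σ W_i sinα_i, with Δl_i = b_i / cosα_i.
Slice 1: Δl = 1.2/cos(-6.8°) = 1.209 m; N'_1 = 20·cos(-6.8°) = 19.9; c'Δl = 8.34; W sinα = -2.4
Slice 2: Δl = 1.9/cos(-0.3°) = 1.900 m; N'_2 = 106·cos(-0.3°) = 106.0; c'Δl = 13.11; W sinα = -0.6
Slice 3: Δl = 2.9/cos9.8° = 2.943 m; N'_3 = 292·cos9.8° = 287.7; c'Δl = 20.31; W sinα = 49.7
Slice 4: Δl = 1.6/cos19.6° = 1.698 m; N'_4 = 142·cos19.6° = 133.8; c'Δl = 11.72; W sinα = 47.6
Slice 5: Δl = 2.3/cos28.6° = 2.620 m; N'_5 = 162·cos28.6° = 142.2; c'Δl = 18.08; W sinα = 77.5
Slice 6: Δl = 2.9/cos42.1° = 3.908 m; N'_6 = 92·cos42.1° = 68.3; c'Δl = 26.97; W sinα = 61.7
Σc'Δl = 98.5 kN/m; ΣN' = 757.9 kN/m; ΣW sinα = 233.6 kN/m
Resisting = 98.5 + 757.9·tan29.3° = 98.5 + 425.3 = 523.8 kN/m
FS = 523.8 / 233.6 = 2.242

FS = 2.24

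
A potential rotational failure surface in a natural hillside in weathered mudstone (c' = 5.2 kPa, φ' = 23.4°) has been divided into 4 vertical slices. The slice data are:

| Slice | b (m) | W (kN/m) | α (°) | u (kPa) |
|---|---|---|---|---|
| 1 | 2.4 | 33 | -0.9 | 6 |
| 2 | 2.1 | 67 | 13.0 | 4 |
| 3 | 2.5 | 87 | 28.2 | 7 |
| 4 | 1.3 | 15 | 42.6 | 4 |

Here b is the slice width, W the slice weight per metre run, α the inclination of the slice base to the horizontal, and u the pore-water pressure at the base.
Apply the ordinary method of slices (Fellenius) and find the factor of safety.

FS = 1.62

Ordinary method of slices: FS = Σ[c'·Δl_i + (W_i cosα_i − u_i·Δl_i)·tanφ'] / Σ W_i sinα_i, with Δl_i = b_i / cosα_i.
Slice 1: Δl = 2.4/cos(-0.9°) = 2.400 m; N'_1 = 33·cos(-0.9°) − 6·2.400 = 18.6; c'Δl = 12.48; W sinα = -0.5
Slice 2: Δl = 2.1/cos13.0° = 2.155 m; N'_2 = 67·cos13.0° − 4·2.155 = 56.7; c'Δl = 11.21; W sinα = 15.1
Slice 3: Δl = 2.5/cos28.2° = 2.837 m; N'_3 = 87·cos28.2° − 7·2.837 = 56.8; c'Δl = 14.75; W sinα = 41.1
Slice 4: Δl = 1.3/cos42.6° = 1.766 m; N'_4 = 15·cos42.6° − 4·1.766 = 4.0; c'Δl = 9.18; W sinα = 10.2
Σc'Δl = 47.6 kN/m; ΣN' = 136.0 kN/m; ΣW sinα = 65.8 kN/m
Resisting = 47.6 + 136.0·tan23.4° = 47.6 + 58.9 = 106.5 kN/m
FS = 106.5 / 65.8 = 1.618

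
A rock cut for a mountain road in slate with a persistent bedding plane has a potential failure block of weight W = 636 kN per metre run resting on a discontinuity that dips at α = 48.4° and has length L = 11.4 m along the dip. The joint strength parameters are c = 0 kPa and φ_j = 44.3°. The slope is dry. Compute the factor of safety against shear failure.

Resolving the block weight along and normal to the plane and applying the Mohr–Coulomb strength on the joint:
N' = W cosα = 636·cos48.4° = 422.3 kN/m
Driving force T = W sinα = 636·sin48.4° = 475.6 kN/m
Resisting force R = c·L + N'·tanφ_j = 0·11.4 + 422.3·tan44.3° = 0.0 + 412.1 = 412.1 kN/m
FS = R / T = 412.1 / 475.6 = 0.866

FS = 0.87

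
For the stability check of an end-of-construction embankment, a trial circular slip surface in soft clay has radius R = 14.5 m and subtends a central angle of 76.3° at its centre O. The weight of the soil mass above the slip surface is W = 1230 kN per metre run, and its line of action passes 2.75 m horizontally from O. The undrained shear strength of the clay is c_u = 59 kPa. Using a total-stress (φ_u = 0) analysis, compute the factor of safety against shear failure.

FS = 4.88

Taking moments about the centre O, the resisting moment is provided by the undrained shear strength acting along the arc:
Arc length L_a = R·θ = 14.5·(76.3°·π/180) = 14.5·1.3317 = 19.31 m
M_R = c_u·L_a·R = 59·19.31·14.5 = 16519.2 kN·m/m
M_D = W·d = 1230·2.75 = 3382.5 kN·m/m
FS = M_R / M_D = 16519.2 / 3382.5 = 4.884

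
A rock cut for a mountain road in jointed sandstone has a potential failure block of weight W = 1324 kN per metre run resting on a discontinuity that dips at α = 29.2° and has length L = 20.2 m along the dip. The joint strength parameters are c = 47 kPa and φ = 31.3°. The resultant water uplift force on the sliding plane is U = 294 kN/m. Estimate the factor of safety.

FS = 2.28

Resolving the block weight along and normal to the plane and applying the Mohr–Coulomb strength on the joint:
N' = W cosα − U = 1324·cos29.2° − 294 = 861.7 kN/m
Driving force T = W sinα = 1324·sin29.2° = 645.9 kN/m
Resisting force R = c·L + N'·tanφ = 47·20.2 + 861.7·tan31.3° = 949.4 + 524.0 = 1473.4 kN/m
FS = R / T = 1473.4 / 645.9 = 2.281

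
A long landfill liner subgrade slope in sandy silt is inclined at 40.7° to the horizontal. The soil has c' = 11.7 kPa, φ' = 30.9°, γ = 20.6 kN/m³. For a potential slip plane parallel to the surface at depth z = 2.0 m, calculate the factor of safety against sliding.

For an infinite slope with a slip plane parallel to the surface (no pore pressure): FS = [c' + γz cos²β tanφ'] / [γz sinβ cosβ].
γz = 20.6·2.0 = 41.20 kN/m²
Numerator = 11.7 + 41.20·cos²40.7°·tan30.9° = 11.7 + 41.20·0.5748·0.5985 = 25.872 kPa
Denominator = 41.20·sin40.7°·cos40.7° = 41.20·0.6521·0.7581 = 20.368 kPa
FS = 25.872 / 20.368 = 1.270

FS = 1.27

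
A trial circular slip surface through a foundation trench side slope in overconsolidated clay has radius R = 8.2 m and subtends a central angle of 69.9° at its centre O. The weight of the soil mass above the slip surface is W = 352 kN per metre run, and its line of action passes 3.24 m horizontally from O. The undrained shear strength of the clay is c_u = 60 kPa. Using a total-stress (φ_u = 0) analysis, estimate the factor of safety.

Taking moments about the centre O, the resisting moment is provided by the undrained shear strength acting along the arc:
Arc length L_a = R·θ = 8.2·(69.9°·π/180) = 8.2·1.2200 = 10.00 m
M_R = c_u·L_a·R = 60·10.00·8.2 = 4921.9 kN·m/m
M_D = W·d = 352·3.24 = 1140.5 kN·m/m
FS = M_R / M_D = 4921.9 / 1140.5 = 4.316

FS = 4.32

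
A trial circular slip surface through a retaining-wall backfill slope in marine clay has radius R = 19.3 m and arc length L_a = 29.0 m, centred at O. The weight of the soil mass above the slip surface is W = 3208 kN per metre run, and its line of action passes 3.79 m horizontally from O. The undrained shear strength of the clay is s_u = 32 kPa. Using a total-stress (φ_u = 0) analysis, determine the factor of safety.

Taking moments about the centre O, the resisting moment is provided by the undrained shear strength acting along the arc:
M_R = s_u·L_a·R = 32·29.00·19.3 = 17910.4 kN·m/m
M_D = W·d = 3208·3.79 = 12158.3 kN·m/m
FS = M_R / M_D = 17910.4 / 12158.3 = 1.473

FS = 1.47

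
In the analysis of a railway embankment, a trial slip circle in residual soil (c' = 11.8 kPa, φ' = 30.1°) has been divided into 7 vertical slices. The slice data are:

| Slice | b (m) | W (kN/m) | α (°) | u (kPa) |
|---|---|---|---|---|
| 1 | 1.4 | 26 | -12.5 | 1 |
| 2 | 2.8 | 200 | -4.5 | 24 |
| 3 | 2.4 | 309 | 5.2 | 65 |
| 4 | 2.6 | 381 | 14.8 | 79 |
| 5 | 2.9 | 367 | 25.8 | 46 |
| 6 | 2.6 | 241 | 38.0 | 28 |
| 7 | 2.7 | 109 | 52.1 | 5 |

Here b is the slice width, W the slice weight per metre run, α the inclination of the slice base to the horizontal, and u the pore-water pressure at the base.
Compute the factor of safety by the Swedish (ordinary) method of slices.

Ordinary method of slices: FS = Σ[c'·Δl_i + (W_i cosα_i − u_i·Δl_i)·tanφ'] / Σ W_i sinα_i, with Δl_i = b_i / cosα_i.
Slice 1: Δl = 1.4/cos(-12.5°) = 1.434 m; N'_1 = 26·cos(-12.5°) − 1·1.434 = 23.9; c'Δl = 16.92; W sinα = -5.6
Slice 2: Δl = 2.8/cos(-4.5°) = 2.809 m; N'_2 = 200·cos(-4.5°) − 24·2.809 = 132.0; c'Δl = 33.14; W sinα = -15.7
Slice 3: Δl = 2.4/cos5.2° = 2.410 m; N'_3 = 309·cos5.2° − 65·2.410 = 151.1; c'Δl = 28.44; W sinα = 28.0
Slice 4: Δl = 2.6/cos14.8° = 2.689 m; N'_4 = 381·cos14.8° − 79·2.689 = 155.9; c'Δl = 31.73; W sinα = 97.3
Slice 5: Δl = 2.9/cos25.8° = 3.221 m; N'_5 = 367·cos25.8° − 46·3.221 = 182.2; c'Δl = 38.01; W sinα = 159.7
Slice 6: Δl = 2.6/cos38.0° = 3.299 m; N'_6 = 241·cos38.0° − 28·3.299 = 97.5; c'Δl = 38.93; W sinα = 148.4
Slice 7: Δl = 2.7/cos52.1° = 4.395 m; N'_7 = 109·cos52.1° − 5·4.395 = 45.0; c'Δl = 51.87; W sinα = 86.0
Σc'Δl = 239.0 kN/m; ΣN' = 787.7 kN/m; ΣW sinα = 498.1 kN/m
Resisting = 239.0 + 787.7·tan30.1° = 239.0 + 456.6 = 695.6 kN/m
FS = 695.6 / 498.1 = 1.397

FS = 1.40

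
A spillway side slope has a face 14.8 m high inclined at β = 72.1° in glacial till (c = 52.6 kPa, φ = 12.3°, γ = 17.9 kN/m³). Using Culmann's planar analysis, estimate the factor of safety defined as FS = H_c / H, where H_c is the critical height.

H_c = (4c/γ) · sinβ cosφ / [1 − cos(β − φ)]
    = (4·52.6/17.9) · sin72.1°·cos12.3° / [1 − cos59.8°]
    = 11.754 · 0.9298 / 0.4970 = 21.99 m
FS = H_c / H = 21.99 / 14.8 = 1.486

FS = 1.49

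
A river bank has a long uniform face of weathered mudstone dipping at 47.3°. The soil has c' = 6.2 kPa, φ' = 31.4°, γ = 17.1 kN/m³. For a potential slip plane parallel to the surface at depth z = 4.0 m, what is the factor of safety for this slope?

FS = 0.75

For an infinite slope with a slip plane parallel to the surface (no pore pressure): FS = [c' + γz cos²β tanφ'] / [γz sinβ cosβ].
γz = 17.1·4.0 = 68.40 kN/m²
Numerator = 6.2 + 68.40·cos²47.3°·tan31.4° = 6.2 + 68.40·0.4599·0.6104 = 25.402 kPa
Denominator = 68.40·sin47.3°·cos47.3° = 68.40·0.7349·0.6782 = 34.090 kPa
FS = 25.402 / 34.090 = 0.745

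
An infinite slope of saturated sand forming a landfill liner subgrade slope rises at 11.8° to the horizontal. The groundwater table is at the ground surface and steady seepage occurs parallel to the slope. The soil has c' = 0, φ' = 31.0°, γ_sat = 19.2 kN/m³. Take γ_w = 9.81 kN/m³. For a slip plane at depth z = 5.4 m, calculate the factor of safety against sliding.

With seepage parallel to the slope and the water table at the surface, the effective normal stress on the slip plane uses the buoyant unit weight γ' = γ_sat − γ_w while the driving shear stress uses γ_sat:
FS = [c' + γ' z cos²β tanφ'] / [γ_sat z sinβ cosβ]
(For c' = 0 this reduces to FS = (γ'/γ_sat)·tanφ'/tanβ.)
γ' = 19.2 − 9.81 = 9.39 kN/m³
Numerator = 0.0 + 9.39·5.4·cos²11.8°·tan31.0° = 0.0 + 9.39·5.4·0.9582·0.6009 = 29.193 kPa
Denominator = 19.2·5.4·sin11.8°·cos11.8° = 19.2·5.4·0.2045·0.9789 = 20.754 kPa
FS = 29.193 / 20.754 = 1.407

FS = 1.41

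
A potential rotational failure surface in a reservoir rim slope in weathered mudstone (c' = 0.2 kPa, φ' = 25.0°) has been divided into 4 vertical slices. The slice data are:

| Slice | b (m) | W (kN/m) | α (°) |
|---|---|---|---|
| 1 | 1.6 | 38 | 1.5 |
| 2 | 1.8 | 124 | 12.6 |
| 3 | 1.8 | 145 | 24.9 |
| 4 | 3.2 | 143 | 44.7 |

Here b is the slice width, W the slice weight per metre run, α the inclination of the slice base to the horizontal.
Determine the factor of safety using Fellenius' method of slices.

FS = 0.97

Ordinary method of slices: FS = Σ[c'·Δl_i + (W_i cosα_i)·tanφ'] / Σ W_i sinα_i, with Δl_i = b_i / cosα_i.
Slice 1: Δl = 1.6/cos1.5° = 1.601 m; N'_1 = 38·cos1.5° = 38.0; c'Δl = 0.32; W sinα = 1.0
Slice 2: Δl = 1.8/cos12.6° = 1.844 m; N'_2 = 124·cos12.6° = 121.0; c'Δl = 0.37; W sinα = 27.0
Slice 3: Δl = 1.8/cos24.9° = 1.984 m; N'_3 = 145·cos24.9° = 131.5; c'Δl = 0.40; W sinα = 61.1
Slice 4: Δl = 3.2/cos44.7° = 4.502 m; N'_4 = 143·cos44.7° = 101.6; c'Δl = 0.90; W sinα = 100.6
Σc'Δl = 2.0 kN/m; ΣN' = 392.2 kN/m; ΣW sinα = 189.7 kN/m
Resisting = 2.0 + 392.2·tan25.0° = 2.0 + 182.9 = 184.9 kN/m
FS = 184.9 / 189.7 = 0.975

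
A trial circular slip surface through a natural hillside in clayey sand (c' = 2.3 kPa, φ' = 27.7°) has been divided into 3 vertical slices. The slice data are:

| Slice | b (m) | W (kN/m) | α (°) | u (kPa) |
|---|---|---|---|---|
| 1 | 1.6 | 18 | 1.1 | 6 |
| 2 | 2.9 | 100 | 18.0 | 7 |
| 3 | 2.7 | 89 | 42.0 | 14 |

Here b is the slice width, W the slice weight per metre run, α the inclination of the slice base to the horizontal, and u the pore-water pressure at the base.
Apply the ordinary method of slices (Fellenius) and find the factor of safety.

FS = 0.77

Ordinary method of slices: FS = Σ[c'·Δl_i + (W_i cosα_i − u_i·Δl_i)·tanφ'] / Σ W_i sinα_i, with Δl_i = b_i / cosα_i.
Slice 1: Δl = 1.6/cos1.1° = 1.600 m; N'_1 = 18·cos1.1° − 6·1.600 = 8.4; c'Δl = 3.68; W sinα = 0.3
Slice 2: Δl = 2.9/cos18.0° = 3.049 m; N'_2 = 100·cos18.0° − 7·3.049 = 73.8; c'Δl = 7.01; W sinα = 30.9
Slice 3: Δl = 2.7/cos42.0° = 3.633 m; N'_3 = 89·cos42.0° − 14·3.633 = 15.3; c'Δl = 8.36; W sinα = 59.6
Σc'Δl = 19.1 kN/m; ΣN' = 97.4 kN/m; ΣW sinα = 90.8 kN/m
Resisting = 19.1 + 97.4·tan27.7° = 19.1 + 51.2 = 70.2 kN/m
FS = 70.2 / 90.8 = 0.773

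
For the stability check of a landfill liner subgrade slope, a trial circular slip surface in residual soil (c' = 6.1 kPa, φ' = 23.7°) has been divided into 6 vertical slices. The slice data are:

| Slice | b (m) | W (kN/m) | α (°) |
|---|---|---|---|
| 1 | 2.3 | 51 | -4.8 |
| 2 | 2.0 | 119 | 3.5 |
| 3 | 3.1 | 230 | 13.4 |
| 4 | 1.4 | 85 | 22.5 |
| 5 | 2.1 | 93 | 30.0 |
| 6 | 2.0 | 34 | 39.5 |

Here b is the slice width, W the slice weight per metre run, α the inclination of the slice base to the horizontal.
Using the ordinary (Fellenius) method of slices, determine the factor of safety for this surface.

Ordinary method of slices: FS = Σ[c'·Δl_i + (W_i cosα_i)·tanφ'] / Σ W_i sinα_i, with Δl_i = b_i / cosα_i.
Slice 1: Δl = 2.3/cos(-4.8°) = 2.308 m; N'_1 = 51·cos(-4.8°) = 50.8; c'Δl = 14.08; W sinα = -4.3
Slice 2: Δl = 2.0/cos3.5° = 2.004 m; N'_2 = 119·cos3.5° = 118.8; c'Δl = 12.22; W sinα = 7.3
Slice 3: Δl = 3.1/cos13.4° = 3.187 m; N'_3 = 230·cos13.4° = 223.7; c'Δl = 19.44; W sinα = 53.3
Slice 4: Δl = 1.4/cos22.5° = 1.515 m; N'_4 = 85·cos22.5° = 78.5; c'Δl = 9.24; W sinα = 32.5
Slice 5: Δl = 2.1/cos30.0° = 2.425 m; N'_5 = 93·cos30.0° = 80.5; c'Δl = 14.79; W sinα = 46.5
Slice 6: Δl = 2.0/cos39.5° = 2.592 m; N'_6 = 34·cos39.5° = 26.2; c'Δl = 15.81; W sinα = 21.6
Σc'Δl = 85.6 kN/m; ΣN' = 578.6 kN/m; ΣW sinα = 157.0 kN/m
Resisting = 85.6 + 578.6·tan23.7° = 85.6 + 254.0 = 339.6 kN/m
FS = 339.6 / 157.0 = 2.164

FS = 2.16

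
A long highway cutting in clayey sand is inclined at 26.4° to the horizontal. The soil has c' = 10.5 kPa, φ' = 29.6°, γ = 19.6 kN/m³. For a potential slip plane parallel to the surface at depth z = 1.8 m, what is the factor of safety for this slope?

For an infinite slope with a slip plane parallel to the surface (no pore pressure): FS = [c' + γz cos²β tanφ'] / [γz sinβ cosβ].
γz = 19.6·1.8 = 35.28 kN/m²
Numerator = 10.5 + 35.28·cos²26.4°·tan29.6° = 10.5 + 35.28·0.8023·0.5681 = 26.580 kPa
Denominator = 35.28·sin26.4°·cos26.4° = 35.28·0.4446·0.8957 = 14.051 kPa
FS = 26.580 / 14.051 = 1.892

FS = 1.89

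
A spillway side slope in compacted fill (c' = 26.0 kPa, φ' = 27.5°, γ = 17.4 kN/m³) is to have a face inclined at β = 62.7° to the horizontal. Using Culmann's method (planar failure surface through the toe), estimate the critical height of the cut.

H_c = 25.76 m

Culmann's analysis gives the critical failure plane at α_cr = (β + φ')/2 = (62.7 + 27.5)/2 = 45.1°, and the critical height
H_c = (4c'/γ) · sinβ cosφ' / [1 − cos(β − φ')]
    = (4·26.0/17.4) · sin62.7°·cos27.5° / [1 − cos(35.2°)]
    = 5.977 · 0.8886·0.8870 / [1 − 0.8171]
    = 5.977 · 0.7882 / 0.1829
    = 25.76 m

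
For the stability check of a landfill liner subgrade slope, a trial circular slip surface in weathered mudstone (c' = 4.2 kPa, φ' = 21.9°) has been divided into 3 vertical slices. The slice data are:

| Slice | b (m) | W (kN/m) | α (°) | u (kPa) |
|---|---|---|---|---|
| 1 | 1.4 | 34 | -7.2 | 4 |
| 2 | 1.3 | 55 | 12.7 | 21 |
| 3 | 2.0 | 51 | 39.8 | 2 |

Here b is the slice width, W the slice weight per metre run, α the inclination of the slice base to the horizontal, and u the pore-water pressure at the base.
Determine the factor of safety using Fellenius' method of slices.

Ordinary method of slices: FS = Σ[c'·Δl_i + (W_i cosα_i − u_i·Δl_i)·tanφ'] / Σ W_i sinα_i, with Δl_i = b_i / cosα_i.
Slice 1: Δl = 1.4/cos(-7.2°) = 1.411 m; N'_1 = 34·cos(-7.2°) − 4·1.411 = 28.1; c'Δl = 5.93; W sinα = -4.3
Slice 2: Δl = 1.3/cos12.7° = 1.333 m; N'_2 = 55·cos12.7° − 21·1.333 = 25.7; c'Δl = 5.60; W sinα = 12.1
Slice 3: Δl = 2.0/cos39.8° = 2.603 m; N'_3 = 51·cos39.8° − 2·2.603 = 34.0; c'Δl = 10.93; W sinα = 32.6
Σc'Δl = 22.5 kN/m; ΣN' = 87.7 kN/m; ΣW sinα = 40.5 kN/m
Resisting = 22.5 + 87.7·tan21.9° = 22.5 + 35.3 = 57.7 kN/m
FS = 57.7 / 40.5 = 1.426

FS = 1.43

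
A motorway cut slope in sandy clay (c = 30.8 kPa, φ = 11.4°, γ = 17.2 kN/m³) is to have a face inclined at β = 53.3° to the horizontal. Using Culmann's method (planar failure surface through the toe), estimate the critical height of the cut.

Culmann's analysis gives the critical failure plane at α_cr = (β + φ)/2 = (53.3 + 11.4)/2 = 32.4°, and the critical height
H_c = (4c/γ) · sinβ cosφ / [1 − cos(β − φ)]
    = (4·30.8/17.2) · sin53.3°·cos11.4° / [1 − cos(41.9°)]
    = 7.163 · 0.8018·0.9803 / [1 − 0.7443]
    = 7.163 · 0.7860 / 0.2557
    = 22.02 m

H_c = 22.02 m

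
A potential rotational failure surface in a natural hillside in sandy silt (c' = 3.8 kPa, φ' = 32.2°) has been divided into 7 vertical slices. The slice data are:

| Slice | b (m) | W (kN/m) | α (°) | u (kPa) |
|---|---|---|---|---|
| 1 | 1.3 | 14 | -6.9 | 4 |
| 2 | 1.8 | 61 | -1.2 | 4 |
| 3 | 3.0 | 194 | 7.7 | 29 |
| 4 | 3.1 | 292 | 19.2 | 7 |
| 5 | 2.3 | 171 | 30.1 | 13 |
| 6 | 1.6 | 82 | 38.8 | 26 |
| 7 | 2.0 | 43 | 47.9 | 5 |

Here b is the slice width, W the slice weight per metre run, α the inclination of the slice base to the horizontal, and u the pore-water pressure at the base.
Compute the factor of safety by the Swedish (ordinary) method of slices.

Ordinary method of slices: FS = Σ[c'·Δl_i + (W_i cosα_i − u_i·Δl_i)·tanφ'] / Σ W_i sinα_i, with Δl_i = b_i / cosα_i.
Slice 1: Δl = 1.3/cos(-6.9°) = 1.309 m; N'_1 = 14·cos(-6.9°) − 4·1.309 = 8.7; c'Δl = 4.98; W sinα = -1.7
Slice 2: Δl = 1.8/cos(-1.2°) = 1.800 m; N'_2 = 61·cos(-1.2°) − 4·1.800 = 53.8; c'Δl = 6.84; W sinα = -1.3
Slice 3: Δl = 3.0/cos7.7° = 3.027 m; N'_3 = 194·cos7.7° − 29·3.027 = 104.5; c'Δl = 11.50; W sinα = 26.0
Slice 4: Δl = 3.1/cos19.2° = 3.283 m; N'_4 = 292·cos19.2° − 7·3.283 = 252.8; c'Δl = 12.47; W sinα = 96.0
Slice 5: Δl = 2.3/cos30.1° = 2.658 m; N'_5 = 171·cos30.1° − 13·2.658 = 113.4; c'Δl = 10.10; W sinα = 85.8
Slice 6: Δl = 1.6/cos38.8° = 2.053 m; N'_6 = 82·cos38.8° − 26·2.053 = 10.5; c'Δl = 7.80; W sinα = 51.4
Slice 7: Δl = 2.0/cos47.9° = 2.983 m; N'_7 = 43·cos47.9° − 5·2.983 = 13.9; c'Δl = 11.34; W sinα = 31.9
Σc'Δl = 65.0 kN/m; ΣN' = 557.5 kN/m; ΣW sinα = 288.1 kN/m
Resisting = 65.0 + 557.5·tan32.2° = 65.0 + 351.1 = 416.1 kN/m
FS = 416.1 / 288.1 = 1.444

FS = 1.44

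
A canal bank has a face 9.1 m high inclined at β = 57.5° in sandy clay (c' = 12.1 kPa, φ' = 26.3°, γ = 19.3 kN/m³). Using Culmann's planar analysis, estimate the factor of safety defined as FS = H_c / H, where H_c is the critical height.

FS = 1.44

H_c = (4c'/γ) · sinβ cosφ' / [1 − cos(β − φ')]
    = (4·12.1/19.3) · sin57.5°·cos26.3° / [1 − cos31.2°]
    = 2.508 · 0.7561 / 0.1446 = 13.11 m
FS = H_c / H = 13.11 / 9.1 = 1.441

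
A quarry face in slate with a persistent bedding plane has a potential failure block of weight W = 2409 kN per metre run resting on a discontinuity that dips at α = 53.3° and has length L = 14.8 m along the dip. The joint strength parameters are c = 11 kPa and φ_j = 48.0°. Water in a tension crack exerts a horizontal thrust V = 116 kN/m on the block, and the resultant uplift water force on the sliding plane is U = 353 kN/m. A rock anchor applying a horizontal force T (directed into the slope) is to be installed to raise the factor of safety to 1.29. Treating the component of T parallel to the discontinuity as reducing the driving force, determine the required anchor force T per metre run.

T = 791 kN/m

Resolving forces along and normal to the sliding plane, with the horizontal anchor force T adding T·sinα to the effective normal force and T·cosα acting up the plane against the driving force:
FS = [cL + (W cosα − U − V sinα + T sinα) tanφ_j] / [W sinα + V cosα − T cosα]
Without the anchor: N' = 993.7 kN/m, driving T_d = 2000.8 kN/m, resisting R = 11·14.8 + 993.7·tan48.0° = 1266.4 kN/m, FS = 0.63.
Setting FS = 1.29 and solving for T:
1.29·(2000.8 − T cos53.3°) = 1266.4 + T sin53.3°·tan48.0°
T·(sin53.3°·tan48.0° + 1.29·cos53.3°) = 1.29·2000.8 − 1266.4
T·(0.8018·1.1106 + 1.29·0.5976) = 2581.0 − 1266.4 = 1314.6
T·1.6614 = 1314.6
T = 791.3 kN/m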